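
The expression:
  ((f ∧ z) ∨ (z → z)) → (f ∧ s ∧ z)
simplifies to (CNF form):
f ∧ s ∧ z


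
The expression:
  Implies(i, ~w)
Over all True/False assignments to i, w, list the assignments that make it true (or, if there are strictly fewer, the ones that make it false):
is false only for:
  i=True, w=True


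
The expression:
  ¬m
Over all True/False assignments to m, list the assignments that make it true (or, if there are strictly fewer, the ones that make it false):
is true only for:
  m=False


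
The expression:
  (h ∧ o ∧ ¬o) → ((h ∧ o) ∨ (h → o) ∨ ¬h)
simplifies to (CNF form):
True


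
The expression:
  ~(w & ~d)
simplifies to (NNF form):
d | ~w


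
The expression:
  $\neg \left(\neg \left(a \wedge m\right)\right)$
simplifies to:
$a \wedge m$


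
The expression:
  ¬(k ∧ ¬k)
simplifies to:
True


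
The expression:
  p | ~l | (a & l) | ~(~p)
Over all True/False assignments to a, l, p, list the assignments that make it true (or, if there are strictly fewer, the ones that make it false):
is false only for:
  a=False, l=True, p=False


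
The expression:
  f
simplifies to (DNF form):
f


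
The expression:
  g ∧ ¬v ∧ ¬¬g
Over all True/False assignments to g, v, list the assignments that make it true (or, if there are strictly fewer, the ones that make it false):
is true only for:
  g=True, v=False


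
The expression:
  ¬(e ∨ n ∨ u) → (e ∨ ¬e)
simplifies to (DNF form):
True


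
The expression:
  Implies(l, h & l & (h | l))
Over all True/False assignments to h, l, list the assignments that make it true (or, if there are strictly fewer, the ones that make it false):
is false only for:
  h=False, l=True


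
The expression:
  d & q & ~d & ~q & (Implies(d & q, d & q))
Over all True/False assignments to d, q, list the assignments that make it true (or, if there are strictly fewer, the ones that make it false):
is never true.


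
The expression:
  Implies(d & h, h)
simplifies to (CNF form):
True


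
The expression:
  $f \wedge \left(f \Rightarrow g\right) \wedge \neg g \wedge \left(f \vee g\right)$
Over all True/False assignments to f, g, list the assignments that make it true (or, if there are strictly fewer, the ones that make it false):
is never true.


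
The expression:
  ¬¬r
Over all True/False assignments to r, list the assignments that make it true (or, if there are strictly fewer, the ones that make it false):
is true only for:
  r=True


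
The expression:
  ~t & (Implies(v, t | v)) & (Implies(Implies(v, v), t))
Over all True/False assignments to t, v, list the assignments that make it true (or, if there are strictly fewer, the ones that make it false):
is never true.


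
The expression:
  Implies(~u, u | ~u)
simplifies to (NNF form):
True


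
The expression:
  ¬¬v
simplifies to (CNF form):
v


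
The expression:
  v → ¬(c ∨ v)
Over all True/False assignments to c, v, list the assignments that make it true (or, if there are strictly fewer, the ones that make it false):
is true only for:
  c=False, v=False;
  c=True, v=False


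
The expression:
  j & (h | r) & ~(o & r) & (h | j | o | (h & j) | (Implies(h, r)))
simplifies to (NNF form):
j & (h | r) & (~o | ~r)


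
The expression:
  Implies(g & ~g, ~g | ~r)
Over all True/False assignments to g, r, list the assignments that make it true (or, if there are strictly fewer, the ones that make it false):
is always true.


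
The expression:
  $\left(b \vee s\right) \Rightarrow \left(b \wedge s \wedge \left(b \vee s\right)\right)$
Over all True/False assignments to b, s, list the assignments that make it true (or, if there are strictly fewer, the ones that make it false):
is true only for:
  b=False, s=False;
  b=True, s=True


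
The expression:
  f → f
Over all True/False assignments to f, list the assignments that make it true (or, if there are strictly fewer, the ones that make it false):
is always true.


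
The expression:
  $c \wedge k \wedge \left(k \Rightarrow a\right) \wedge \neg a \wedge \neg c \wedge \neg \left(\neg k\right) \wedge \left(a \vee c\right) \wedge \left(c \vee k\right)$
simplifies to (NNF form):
$\text{False}$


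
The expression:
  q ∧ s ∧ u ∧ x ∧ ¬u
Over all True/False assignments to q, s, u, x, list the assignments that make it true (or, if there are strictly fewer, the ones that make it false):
is never true.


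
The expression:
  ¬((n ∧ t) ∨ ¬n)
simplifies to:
n ∧ ¬t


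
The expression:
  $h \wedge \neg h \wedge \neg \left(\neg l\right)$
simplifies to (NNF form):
$\text{False}$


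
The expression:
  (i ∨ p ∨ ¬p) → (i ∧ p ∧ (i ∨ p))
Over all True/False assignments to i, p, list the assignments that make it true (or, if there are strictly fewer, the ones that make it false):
is true only for:
  i=True, p=True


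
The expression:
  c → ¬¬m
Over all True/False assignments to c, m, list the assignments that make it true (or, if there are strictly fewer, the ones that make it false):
is false only for:
  c=True, m=False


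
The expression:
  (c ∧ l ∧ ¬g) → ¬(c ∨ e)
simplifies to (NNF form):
g ∨ ¬c ∨ ¬l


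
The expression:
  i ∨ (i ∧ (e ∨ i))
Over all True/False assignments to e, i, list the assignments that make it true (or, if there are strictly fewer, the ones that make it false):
is true only for:
  e=False, i=True;
  e=True, i=True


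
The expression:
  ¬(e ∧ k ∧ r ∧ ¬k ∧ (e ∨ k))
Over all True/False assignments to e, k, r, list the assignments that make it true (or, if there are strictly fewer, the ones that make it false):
is always true.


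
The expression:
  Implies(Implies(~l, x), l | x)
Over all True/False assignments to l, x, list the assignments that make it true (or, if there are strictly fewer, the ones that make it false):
is always true.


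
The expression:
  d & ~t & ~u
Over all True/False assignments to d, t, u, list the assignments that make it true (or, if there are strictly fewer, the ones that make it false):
is true only for:
  d=True, t=False, u=False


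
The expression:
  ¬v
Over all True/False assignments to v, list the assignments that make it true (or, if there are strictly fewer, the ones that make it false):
is true only for:
  v=False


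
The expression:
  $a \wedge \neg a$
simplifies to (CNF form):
$\text{False}$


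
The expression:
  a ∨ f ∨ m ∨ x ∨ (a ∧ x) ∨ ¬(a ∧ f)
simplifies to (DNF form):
True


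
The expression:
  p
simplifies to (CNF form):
p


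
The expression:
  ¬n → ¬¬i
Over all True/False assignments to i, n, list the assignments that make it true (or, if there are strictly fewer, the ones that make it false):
is false only for:
  i=False, n=False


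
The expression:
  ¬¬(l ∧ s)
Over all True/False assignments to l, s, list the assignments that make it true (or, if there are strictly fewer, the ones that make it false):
is true only for:
  l=True, s=True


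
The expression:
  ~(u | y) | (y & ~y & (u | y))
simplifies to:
~u & ~y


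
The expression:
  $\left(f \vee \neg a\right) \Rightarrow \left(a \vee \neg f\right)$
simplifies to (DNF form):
$a \vee \neg f$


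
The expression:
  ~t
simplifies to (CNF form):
~t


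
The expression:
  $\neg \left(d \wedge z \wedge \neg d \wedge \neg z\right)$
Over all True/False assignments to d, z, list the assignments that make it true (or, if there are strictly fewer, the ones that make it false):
is always true.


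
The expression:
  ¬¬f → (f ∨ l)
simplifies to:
True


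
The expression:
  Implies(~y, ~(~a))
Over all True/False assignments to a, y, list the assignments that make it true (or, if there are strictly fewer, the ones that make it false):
is false only for:
  a=False, y=False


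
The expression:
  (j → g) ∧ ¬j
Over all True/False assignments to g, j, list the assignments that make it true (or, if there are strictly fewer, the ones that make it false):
is true only for:
  g=False, j=False;
  g=True, j=False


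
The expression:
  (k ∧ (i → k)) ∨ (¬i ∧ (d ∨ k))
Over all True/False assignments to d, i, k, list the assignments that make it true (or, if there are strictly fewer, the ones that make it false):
is false only for:
  d=False, i=False, k=False;
  d=False, i=True, k=False;
  d=True, i=True, k=False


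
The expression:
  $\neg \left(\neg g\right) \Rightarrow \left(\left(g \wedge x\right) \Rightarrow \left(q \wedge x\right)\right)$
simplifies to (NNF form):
$q \vee \neg g \vee \neg x$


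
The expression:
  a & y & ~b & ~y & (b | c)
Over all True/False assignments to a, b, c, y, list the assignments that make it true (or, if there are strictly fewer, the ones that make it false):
is never true.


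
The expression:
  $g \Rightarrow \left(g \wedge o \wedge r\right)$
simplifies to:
$\left(o \wedge r\right) \vee \neg g$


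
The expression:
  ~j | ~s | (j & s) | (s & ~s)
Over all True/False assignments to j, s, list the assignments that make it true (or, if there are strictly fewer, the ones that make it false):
is always true.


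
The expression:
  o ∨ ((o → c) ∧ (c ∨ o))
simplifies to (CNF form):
c ∨ o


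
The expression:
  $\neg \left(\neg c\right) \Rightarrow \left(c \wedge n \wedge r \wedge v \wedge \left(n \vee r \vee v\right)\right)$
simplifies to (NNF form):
$\left(n \wedge r \wedge v\right) \vee \neg c$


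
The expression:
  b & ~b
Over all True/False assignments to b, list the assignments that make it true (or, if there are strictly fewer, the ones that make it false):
is never true.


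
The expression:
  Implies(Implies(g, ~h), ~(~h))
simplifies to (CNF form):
h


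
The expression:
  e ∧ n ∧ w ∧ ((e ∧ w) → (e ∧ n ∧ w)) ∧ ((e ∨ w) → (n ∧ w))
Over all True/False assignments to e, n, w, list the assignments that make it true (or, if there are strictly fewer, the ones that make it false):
is true only for:
  e=True, n=True, w=True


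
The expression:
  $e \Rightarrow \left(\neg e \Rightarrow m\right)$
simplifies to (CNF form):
$\text{True}$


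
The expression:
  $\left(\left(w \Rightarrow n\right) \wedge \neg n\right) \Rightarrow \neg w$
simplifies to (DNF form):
$\text{True}$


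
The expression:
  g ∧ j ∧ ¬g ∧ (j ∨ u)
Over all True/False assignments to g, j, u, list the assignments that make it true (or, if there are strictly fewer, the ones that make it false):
is never true.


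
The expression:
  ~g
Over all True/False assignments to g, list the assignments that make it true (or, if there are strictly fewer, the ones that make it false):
is true only for:
  g=False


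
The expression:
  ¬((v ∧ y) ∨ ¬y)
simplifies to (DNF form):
y ∧ ¬v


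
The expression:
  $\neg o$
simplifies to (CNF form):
$\neg o$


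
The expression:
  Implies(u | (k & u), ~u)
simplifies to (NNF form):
~u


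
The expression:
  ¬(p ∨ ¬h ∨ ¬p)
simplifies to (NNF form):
False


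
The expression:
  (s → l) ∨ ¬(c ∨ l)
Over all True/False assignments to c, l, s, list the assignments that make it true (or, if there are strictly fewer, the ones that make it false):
is false only for:
  c=True, l=False, s=True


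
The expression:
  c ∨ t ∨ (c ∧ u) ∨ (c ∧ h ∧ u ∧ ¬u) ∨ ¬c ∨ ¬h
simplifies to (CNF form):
True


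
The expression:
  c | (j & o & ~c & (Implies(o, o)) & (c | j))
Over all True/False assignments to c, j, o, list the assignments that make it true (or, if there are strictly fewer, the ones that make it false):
is false only for:
  c=False, j=False, o=False;
  c=False, j=False, o=True;
  c=False, j=True, o=False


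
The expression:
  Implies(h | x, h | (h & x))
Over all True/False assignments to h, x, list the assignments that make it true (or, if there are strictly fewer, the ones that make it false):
is false only for:
  h=False, x=True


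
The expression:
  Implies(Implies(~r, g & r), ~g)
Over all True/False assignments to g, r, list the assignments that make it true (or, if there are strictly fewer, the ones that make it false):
is false only for:
  g=True, r=True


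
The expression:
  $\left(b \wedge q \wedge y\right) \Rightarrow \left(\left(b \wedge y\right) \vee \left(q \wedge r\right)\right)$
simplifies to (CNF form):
$\text{True}$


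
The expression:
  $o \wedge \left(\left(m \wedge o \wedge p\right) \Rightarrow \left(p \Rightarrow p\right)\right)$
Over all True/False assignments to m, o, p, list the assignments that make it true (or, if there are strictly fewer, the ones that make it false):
is true only for:
  m=False, o=True, p=False;
  m=False, o=True, p=True;
  m=True, o=True, p=False;
  m=True, o=True, p=True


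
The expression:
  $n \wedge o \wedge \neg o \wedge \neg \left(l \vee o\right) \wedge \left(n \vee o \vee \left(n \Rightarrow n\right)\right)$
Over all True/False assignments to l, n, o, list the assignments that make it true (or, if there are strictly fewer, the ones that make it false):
is never true.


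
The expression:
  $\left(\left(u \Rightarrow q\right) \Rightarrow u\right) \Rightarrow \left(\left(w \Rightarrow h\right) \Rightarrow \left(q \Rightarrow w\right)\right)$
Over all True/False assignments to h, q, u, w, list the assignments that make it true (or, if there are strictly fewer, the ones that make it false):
is false only for:
  h=False, q=True, u=True, w=False;
  h=True, q=True, u=True, w=False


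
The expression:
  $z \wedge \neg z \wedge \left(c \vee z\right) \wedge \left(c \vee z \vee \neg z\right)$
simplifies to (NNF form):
$\text{False}$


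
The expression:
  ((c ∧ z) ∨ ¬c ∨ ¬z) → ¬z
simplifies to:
¬z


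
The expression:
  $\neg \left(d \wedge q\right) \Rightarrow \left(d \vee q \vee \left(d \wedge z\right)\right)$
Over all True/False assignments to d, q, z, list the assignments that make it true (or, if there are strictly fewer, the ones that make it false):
is false only for:
  d=False, q=False, z=False;
  d=False, q=False, z=True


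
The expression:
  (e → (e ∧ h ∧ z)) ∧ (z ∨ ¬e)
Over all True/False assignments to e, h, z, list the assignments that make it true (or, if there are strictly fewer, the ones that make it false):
is false only for:
  e=True, h=False, z=False;
  e=True, h=False, z=True;
  e=True, h=True, z=False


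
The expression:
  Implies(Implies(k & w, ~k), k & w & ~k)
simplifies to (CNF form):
k & w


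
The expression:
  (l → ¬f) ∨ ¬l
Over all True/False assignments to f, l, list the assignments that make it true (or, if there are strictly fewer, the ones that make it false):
is false only for:
  f=True, l=True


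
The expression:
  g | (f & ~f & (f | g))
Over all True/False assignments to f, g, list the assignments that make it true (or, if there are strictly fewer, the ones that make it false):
is true only for:
  f=False, g=True;
  f=True, g=True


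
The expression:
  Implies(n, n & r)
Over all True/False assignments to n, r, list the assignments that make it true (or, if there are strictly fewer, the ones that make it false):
is false only for:
  n=True, r=False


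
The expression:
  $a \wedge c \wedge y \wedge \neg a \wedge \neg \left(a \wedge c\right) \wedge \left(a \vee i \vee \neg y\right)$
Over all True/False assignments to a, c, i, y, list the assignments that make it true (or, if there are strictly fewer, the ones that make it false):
is never true.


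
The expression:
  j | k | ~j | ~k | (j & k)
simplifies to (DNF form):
True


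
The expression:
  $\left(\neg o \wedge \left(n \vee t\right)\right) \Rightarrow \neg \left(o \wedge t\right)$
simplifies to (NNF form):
$\text{True}$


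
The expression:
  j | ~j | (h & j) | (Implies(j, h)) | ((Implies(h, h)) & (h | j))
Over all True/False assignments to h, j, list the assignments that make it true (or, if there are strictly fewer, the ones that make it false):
is always true.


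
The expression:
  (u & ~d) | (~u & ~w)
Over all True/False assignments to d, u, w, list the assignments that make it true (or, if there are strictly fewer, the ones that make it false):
is true only for:
  d=False, u=False, w=False;
  d=False, u=True, w=False;
  d=False, u=True, w=True;
  d=True, u=False, w=False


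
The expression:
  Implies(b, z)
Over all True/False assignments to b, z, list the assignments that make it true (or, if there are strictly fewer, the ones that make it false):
is false only for:
  b=True, z=False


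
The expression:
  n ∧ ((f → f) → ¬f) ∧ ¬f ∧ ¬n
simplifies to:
False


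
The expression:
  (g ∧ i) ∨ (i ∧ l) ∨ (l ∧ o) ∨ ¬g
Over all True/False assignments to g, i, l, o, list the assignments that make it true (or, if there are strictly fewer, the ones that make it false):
is false only for:
  g=True, i=False, l=False, o=False;
  g=True, i=False, l=False, o=True;
  g=True, i=False, l=True, o=False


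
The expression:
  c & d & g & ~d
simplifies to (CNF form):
False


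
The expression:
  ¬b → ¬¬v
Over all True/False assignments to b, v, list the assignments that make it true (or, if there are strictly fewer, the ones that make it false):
is false only for:
  b=False, v=False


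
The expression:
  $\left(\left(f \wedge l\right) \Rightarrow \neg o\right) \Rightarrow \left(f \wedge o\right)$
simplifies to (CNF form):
$f \wedge o$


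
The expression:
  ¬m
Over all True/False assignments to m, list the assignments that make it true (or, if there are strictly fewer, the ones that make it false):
is true only for:
  m=False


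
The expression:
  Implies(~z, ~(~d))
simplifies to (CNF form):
d | z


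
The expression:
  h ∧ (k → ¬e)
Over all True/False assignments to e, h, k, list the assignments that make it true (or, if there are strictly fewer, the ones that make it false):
is true only for:
  e=False, h=True, k=False;
  e=False, h=True, k=True;
  e=True, h=True, k=False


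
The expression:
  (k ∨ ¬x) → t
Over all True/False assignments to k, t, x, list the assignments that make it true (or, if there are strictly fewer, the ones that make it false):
is false only for:
  k=False, t=False, x=False;
  k=True, t=False, x=False;
  k=True, t=False, x=True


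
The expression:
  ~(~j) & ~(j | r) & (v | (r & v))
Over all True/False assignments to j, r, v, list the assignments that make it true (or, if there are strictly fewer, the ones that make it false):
is never true.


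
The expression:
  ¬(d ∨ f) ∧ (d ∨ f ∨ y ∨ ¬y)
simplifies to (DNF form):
¬d ∧ ¬f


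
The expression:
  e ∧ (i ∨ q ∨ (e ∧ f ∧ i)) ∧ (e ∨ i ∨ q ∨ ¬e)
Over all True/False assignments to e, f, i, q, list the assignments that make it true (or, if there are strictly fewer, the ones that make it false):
is true only for:
  e=True, f=False, i=False, q=True;
  e=True, f=False, i=True, q=False;
  e=True, f=False, i=True, q=True;
  e=True, f=True, i=False, q=True;
  e=True, f=True, i=True, q=False;
  e=True, f=True, i=True, q=True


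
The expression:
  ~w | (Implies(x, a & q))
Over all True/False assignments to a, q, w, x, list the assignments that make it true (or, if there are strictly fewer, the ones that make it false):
is false only for:
  a=False, q=False, w=True, x=True;
  a=False, q=True, w=True, x=True;
  a=True, q=False, w=True, x=True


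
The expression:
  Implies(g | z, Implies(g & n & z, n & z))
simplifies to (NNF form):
True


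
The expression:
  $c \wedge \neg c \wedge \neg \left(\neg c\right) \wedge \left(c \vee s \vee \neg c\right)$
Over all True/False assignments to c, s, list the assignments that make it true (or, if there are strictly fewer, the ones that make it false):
is never true.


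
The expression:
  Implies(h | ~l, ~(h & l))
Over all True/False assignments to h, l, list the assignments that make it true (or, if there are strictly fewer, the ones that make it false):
is false only for:
  h=True, l=True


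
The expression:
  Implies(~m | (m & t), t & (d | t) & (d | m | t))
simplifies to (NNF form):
m | t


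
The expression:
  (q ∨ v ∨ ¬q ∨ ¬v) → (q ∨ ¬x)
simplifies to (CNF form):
q ∨ ¬x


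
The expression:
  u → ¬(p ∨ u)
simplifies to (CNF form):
¬u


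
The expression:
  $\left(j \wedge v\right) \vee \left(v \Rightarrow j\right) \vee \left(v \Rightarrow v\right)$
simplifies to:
$\text{True}$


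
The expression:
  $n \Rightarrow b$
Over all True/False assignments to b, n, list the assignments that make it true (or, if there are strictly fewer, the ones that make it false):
is false only for:
  b=False, n=True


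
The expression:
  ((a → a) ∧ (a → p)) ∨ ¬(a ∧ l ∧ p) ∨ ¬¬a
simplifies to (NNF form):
True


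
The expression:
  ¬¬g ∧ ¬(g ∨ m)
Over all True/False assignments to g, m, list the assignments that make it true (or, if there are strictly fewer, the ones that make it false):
is never true.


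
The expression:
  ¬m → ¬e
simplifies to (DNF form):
m ∨ ¬e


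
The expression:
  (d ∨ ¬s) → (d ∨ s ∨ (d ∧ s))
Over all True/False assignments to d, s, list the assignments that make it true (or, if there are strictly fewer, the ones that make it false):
is false only for:
  d=False, s=False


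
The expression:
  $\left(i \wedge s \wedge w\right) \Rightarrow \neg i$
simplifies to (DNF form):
$\neg i \vee \neg s \vee \neg w$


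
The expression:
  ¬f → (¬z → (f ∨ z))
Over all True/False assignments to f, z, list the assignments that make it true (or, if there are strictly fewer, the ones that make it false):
is false only for:
  f=False, z=False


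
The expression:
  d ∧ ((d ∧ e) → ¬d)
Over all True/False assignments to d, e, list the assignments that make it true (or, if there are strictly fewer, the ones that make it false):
is true only for:
  d=True, e=False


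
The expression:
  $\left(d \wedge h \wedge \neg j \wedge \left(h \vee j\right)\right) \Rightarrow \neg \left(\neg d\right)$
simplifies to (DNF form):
$\text{True}$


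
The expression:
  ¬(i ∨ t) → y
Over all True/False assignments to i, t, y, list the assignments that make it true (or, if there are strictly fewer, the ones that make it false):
is false only for:
  i=False, t=False, y=False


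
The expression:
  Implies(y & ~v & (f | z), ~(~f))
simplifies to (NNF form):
f | v | ~y | ~z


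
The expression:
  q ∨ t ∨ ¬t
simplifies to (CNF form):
True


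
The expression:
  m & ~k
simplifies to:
m & ~k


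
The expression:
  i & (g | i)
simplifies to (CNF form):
i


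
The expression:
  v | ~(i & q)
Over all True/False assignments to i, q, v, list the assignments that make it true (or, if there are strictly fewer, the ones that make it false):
is false only for:
  i=True, q=True, v=False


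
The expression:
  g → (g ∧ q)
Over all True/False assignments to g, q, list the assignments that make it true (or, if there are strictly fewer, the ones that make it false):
is false only for:
  g=True, q=False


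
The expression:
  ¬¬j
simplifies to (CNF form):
j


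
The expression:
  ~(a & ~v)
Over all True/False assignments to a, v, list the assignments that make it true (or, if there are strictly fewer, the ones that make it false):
is false only for:
  a=True, v=False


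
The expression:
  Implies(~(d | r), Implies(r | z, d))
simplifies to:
d | r | ~z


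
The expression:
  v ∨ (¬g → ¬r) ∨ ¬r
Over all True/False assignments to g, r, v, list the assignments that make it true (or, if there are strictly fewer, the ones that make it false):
is false only for:
  g=False, r=True, v=False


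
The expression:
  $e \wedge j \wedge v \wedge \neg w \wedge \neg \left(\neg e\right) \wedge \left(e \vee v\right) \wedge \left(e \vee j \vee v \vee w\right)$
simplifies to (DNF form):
$e \wedge j \wedge v \wedge \neg w$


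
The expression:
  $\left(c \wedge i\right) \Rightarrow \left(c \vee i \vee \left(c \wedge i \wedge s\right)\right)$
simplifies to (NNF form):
$\text{True}$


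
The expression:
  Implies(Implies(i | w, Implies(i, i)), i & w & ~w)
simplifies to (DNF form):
False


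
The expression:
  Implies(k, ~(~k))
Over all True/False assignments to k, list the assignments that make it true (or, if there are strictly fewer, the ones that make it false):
is always true.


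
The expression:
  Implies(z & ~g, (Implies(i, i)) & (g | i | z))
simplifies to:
True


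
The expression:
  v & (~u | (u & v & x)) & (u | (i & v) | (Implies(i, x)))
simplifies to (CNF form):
v & (x | ~u)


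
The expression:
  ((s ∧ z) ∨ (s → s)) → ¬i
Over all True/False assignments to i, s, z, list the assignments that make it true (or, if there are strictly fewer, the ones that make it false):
is true only for:
  i=False, s=False, z=False;
  i=False, s=False, z=True;
  i=False, s=True, z=False;
  i=False, s=True, z=True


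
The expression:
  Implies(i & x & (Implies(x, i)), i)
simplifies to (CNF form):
True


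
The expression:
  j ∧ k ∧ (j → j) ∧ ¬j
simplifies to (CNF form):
False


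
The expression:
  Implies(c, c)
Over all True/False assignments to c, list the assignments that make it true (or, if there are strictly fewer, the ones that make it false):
is always true.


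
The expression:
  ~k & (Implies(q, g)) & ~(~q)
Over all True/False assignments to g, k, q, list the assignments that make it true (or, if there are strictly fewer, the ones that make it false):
is true only for:
  g=True, k=False, q=True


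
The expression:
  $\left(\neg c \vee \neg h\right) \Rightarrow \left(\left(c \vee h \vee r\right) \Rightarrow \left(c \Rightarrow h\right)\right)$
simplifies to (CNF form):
$h \vee \neg c$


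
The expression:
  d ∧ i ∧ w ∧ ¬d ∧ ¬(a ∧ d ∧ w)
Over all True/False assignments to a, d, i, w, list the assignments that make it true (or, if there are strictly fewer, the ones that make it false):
is never true.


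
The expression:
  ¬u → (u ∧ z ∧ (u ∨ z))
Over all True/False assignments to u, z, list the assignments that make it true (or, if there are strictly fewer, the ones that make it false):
is true only for:
  u=True, z=False;
  u=True, z=True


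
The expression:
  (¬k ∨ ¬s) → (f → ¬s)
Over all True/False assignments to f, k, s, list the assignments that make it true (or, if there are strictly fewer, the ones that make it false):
is false only for:
  f=True, k=False, s=True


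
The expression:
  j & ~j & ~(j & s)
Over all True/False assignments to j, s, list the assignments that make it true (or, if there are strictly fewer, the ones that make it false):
is never true.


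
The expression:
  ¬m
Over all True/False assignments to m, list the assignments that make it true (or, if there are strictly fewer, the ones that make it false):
is true only for:
  m=False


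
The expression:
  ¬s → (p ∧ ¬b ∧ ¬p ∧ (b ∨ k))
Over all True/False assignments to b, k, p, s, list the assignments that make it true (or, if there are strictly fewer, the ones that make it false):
is true only for:
  b=False, k=False, p=False, s=True;
  b=False, k=False, p=True, s=True;
  b=False, k=True, p=False, s=True;
  b=False, k=True, p=True, s=True;
  b=True, k=False, p=False, s=True;
  b=True, k=False, p=True, s=True;
  b=True, k=True, p=False, s=True;
  b=True, k=True, p=True, s=True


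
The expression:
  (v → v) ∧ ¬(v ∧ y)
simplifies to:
¬v ∨ ¬y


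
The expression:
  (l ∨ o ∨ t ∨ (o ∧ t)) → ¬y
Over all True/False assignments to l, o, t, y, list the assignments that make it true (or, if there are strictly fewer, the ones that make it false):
is false only for:
  l=False, o=False, t=True, y=True;
  l=False, o=True, t=False, y=True;
  l=False, o=True, t=True, y=True;
  l=True, o=False, t=False, y=True;
  l=True, o=False, t=True, y=True;
  l=True, o=True, t=False, y=True;
  l=True, o=True, t=True, y=True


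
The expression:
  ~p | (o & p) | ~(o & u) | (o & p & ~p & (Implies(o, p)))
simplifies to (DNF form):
True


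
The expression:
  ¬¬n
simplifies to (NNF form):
n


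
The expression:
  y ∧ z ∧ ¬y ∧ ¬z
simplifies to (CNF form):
False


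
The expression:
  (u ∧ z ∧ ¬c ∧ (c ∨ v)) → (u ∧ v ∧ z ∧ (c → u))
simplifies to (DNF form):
True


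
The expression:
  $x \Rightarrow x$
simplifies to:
$\text{True}$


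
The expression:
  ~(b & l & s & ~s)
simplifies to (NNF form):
True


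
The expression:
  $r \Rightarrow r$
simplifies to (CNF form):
$\text{True}$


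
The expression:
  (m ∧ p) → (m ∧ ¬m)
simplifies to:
¬m ∨ ¬p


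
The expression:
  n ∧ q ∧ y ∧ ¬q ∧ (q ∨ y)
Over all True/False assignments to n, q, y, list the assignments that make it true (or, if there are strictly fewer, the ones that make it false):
is never true.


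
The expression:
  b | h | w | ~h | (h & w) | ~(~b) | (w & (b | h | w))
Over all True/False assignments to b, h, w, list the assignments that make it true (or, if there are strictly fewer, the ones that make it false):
is always true.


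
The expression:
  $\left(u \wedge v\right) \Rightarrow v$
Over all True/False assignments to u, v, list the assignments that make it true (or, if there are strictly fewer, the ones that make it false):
is always true.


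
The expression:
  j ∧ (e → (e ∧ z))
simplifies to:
j ∧ (z ∨ ¬e)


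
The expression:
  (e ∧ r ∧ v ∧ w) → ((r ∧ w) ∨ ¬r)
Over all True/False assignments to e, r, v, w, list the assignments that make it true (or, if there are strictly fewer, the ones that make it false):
is always true.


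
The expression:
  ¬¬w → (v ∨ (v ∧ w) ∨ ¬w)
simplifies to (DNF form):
v ∨ ¬w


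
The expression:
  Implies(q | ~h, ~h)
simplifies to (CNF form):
~h | ~q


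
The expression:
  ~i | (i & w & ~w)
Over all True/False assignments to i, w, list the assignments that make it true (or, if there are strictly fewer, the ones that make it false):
is true only for:
  i=False, w=False;
  i=False, w=True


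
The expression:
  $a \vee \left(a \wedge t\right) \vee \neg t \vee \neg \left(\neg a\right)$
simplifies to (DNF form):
$a \vee \neg t$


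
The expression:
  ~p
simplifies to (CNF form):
~p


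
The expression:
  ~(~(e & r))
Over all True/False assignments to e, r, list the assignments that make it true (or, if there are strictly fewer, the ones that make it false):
is true only for:
  e=True, r=True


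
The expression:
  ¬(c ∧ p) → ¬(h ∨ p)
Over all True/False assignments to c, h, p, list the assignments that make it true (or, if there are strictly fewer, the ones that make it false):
is true only for:
  c=False, h=False, p=False;
  c=True, h=False, p=False;
  c=True, h=False, p=True;
  c=True, h=True, p=True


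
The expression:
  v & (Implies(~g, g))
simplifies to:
g & v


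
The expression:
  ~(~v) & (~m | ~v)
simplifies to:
v & ~m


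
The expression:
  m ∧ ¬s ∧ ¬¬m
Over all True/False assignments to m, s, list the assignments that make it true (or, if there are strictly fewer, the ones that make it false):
is true only for:
  m=True, s=False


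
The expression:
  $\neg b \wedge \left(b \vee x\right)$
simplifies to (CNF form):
$x \wedge \neg b$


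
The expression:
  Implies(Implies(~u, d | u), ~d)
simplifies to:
~d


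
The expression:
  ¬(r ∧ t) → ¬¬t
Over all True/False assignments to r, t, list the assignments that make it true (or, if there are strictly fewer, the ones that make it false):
is true only for:
  r=False, t=True;
  r=True, t=True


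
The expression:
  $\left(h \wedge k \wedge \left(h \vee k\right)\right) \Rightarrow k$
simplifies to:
$\text{True}$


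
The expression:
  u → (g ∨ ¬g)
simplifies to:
True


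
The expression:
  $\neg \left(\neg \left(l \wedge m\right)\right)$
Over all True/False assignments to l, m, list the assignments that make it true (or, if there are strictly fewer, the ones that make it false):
is true only for:
  l=True, m=True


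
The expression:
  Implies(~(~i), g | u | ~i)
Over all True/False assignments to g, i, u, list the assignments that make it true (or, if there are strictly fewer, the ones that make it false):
is false only for:
  g=False, i=True, u=False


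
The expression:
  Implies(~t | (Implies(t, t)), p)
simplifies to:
p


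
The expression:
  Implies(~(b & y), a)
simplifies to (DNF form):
a | (b & y)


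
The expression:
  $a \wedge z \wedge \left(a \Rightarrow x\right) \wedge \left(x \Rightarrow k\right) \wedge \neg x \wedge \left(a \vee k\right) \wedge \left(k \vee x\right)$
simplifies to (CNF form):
$\text{False}$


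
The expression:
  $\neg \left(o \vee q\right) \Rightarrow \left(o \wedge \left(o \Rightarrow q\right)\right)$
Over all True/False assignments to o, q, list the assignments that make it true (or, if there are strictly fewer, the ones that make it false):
is false only for:
  o=False, q=False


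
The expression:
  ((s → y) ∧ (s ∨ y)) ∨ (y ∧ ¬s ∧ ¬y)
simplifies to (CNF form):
y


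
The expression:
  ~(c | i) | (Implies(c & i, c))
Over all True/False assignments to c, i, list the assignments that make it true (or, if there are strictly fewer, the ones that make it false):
is always true.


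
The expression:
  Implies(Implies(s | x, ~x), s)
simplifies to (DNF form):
s | x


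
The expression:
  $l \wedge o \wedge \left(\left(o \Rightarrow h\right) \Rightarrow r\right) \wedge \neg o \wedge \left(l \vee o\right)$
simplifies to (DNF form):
$\text{False}$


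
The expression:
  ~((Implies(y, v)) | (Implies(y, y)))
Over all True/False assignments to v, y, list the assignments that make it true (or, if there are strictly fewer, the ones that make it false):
is never true.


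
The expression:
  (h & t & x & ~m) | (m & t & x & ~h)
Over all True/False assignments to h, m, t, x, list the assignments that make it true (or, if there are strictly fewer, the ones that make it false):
is true only for:
  h=False, m=True, t=True, x=True;
  h=True, m=False, t=True, x=True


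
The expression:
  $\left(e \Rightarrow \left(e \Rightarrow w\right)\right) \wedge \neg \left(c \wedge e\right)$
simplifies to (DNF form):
$\left(w \wedge \neg c\right) \vee \neg e$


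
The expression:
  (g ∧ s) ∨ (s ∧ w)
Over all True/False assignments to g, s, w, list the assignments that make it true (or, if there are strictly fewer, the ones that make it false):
is true only for:
  g=False, s=True, w=True;
  g=True, s=True, w=False;
  g=True, s=True, w=True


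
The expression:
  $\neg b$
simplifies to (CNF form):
$\neg b$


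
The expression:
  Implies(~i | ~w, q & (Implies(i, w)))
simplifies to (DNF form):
(i & w) | (q & ~i)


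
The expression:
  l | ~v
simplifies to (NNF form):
l | ~v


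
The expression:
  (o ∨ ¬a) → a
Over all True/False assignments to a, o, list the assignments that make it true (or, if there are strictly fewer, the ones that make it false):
is true only for:
  a=True, o=False;
  a=True, o=True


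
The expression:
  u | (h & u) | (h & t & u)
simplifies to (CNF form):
u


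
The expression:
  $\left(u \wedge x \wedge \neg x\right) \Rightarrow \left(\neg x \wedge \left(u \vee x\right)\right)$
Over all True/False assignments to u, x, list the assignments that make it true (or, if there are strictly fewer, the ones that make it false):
is always true.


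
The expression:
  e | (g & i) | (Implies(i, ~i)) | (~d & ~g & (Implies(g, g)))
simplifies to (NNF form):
e | g | ~d | ~i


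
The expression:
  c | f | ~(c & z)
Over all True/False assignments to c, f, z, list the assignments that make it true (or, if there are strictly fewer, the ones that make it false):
is always true.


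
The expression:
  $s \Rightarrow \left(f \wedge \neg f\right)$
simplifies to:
$\neg s$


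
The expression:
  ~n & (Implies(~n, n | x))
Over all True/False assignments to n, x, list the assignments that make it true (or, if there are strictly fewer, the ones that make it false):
is true only for:
  n=False, x=True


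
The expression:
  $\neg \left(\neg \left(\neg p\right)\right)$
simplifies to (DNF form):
$\neg p$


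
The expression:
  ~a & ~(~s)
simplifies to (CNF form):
s & ~a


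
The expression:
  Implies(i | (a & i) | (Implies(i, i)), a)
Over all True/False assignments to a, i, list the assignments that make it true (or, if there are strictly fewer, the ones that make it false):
is true only for:
  a=True, i=False;
  a=True, i=True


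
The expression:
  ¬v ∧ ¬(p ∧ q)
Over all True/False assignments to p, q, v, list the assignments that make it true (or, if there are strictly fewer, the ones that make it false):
is true only for:
  p=False, q=False, v=False;
  p=False, q=True, v=False;
  p=True, q=False, v=False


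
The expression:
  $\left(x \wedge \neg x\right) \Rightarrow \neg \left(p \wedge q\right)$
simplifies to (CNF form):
$\text{True}$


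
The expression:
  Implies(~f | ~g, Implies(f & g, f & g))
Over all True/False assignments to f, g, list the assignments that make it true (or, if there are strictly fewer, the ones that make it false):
is always true.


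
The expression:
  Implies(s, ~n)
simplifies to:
~n | ~s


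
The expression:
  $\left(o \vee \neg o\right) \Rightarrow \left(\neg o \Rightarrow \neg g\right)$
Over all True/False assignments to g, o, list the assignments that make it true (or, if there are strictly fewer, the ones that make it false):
is false only for:
  g=True, o=False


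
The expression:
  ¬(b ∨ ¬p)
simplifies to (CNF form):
p ∧ ¬b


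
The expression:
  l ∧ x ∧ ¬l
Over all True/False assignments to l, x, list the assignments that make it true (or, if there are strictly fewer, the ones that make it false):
is never true.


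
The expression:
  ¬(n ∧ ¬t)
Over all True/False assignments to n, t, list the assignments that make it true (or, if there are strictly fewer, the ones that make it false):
is false only for:
  n=True, t=False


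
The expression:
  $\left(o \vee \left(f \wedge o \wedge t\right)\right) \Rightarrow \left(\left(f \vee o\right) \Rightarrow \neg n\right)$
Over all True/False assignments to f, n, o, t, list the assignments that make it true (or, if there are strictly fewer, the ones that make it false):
is false only for:
  f=False, n=True, o=True, t=False;
  f=False, n=True, o=True, t=True;
  f=True, n=True, o=True, t=False;
  f=True, n=True, o=True, t=True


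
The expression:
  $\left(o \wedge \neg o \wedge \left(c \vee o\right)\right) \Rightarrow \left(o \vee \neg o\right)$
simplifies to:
$\text{True}$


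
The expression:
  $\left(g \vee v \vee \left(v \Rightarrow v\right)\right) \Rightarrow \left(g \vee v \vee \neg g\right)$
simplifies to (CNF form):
$\text{True}$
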